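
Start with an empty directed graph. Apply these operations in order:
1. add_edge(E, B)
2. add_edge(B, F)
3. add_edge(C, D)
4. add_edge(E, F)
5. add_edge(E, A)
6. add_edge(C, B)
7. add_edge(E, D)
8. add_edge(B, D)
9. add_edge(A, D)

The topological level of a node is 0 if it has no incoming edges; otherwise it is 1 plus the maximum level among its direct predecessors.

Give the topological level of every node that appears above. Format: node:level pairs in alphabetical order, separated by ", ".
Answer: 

Op 1: add_edge(E, B). Edges now: 1
Op 2: add_edge(B, F). Edges now: 2
Op 3: add_edge(C, D). Edges now: 3
Op 4: add_edge(E, F). Edges now: 4
Op 5: add_edge(E, A). Edges now: 5
Op 6: add_edge(C, B). Edges now: 6
Op 7: add_edge(E, D). Edges now: 7
Op 8: add_edge(B, D). Edges now: 8
Op 9: add_edge(A, D). Edges now: 9
Compute levels (Kahn BFS):
  sources (in-degree 0): C, E
  process C: level=0
    C->B: in-degree(B)=1, level(B)>=1
    C->D: in-degree(D)=3, level(D)>=1
  process E: level=0
    E->A: in-degree(A)=0, level(A)=1, enqueue
    E->B: in-degree(B)=0, level(B)=1, enqueue
    E->D: in-degree(D)=2, level(D)>=1
    E->F: in-degree(F)=1, level(F)>=1
  process A: level=1
    A->D: in-degree(D)=1, level(D)>=2
  process B: level=1
    B->D: in-degree(D)=0, level(D)=2, enqueue
    B->F: in-degree(F)=0, level(F)=2, enqueue
  process D: level=2
  process F: level=2
All levels: A:1, B:1, C:0, D:2, E:0, F:2

Answer: A:1, B:1, C:0, D:2, E:0, F:2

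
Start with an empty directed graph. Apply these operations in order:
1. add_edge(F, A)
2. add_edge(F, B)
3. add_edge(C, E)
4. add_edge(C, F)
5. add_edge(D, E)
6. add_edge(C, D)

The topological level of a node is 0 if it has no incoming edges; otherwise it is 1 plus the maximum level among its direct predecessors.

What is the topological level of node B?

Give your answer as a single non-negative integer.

Op 1: add_edge(F, A). Edges now: 1
Op 2: add_edge(F, B). Edges now: 2
Op 3: add_edge(C, E). Edges now: 3
Op 4: add_edge(C, F). Edges now: 4
Op 5: add_edge(D, E). Edges now: 5
Op 6: add_edge(C, D). Edges now: 6
Compute levels (Kahn BFS):
  sources (in-degree 0): C
  process C: level=0
    C->D: in-degree(D)=0, level(D)=1, enqueue
    C->E: in-degree(E)=1, level(E)>=1
    C->F: in-degree(F)=0, level(F)=1, enqueue
  process D: level=1
    D->E: in-degree(E)=0, level(E)=2, enqueue
  process F: level=1
    F->A: in-degree(A)=0, level(A)=2, enqueue
    F->B: in-degree(B)=0, level(B)=2, enqueue
  process E: level=2
  process A: level=2
  process B: level=2
All levels: A:2, B:2, C:0, D:1, E:2, F:1
level(B) = 2

Answer: 2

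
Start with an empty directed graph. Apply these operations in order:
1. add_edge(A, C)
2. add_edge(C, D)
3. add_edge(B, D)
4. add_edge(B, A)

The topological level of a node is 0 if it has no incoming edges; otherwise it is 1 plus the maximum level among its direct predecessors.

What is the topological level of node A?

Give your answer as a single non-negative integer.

Answer: 1

Derivation:
Op 1: add_edge(A, C). Edges now: 1
Op 2: add_edge(C, D). Edges now: 2
Op 3: add_edge(B, D). Edges now: 3
Op 4: add_edge(B, A). Edges now: 4
Compute levels (Kahn BFS):
  sources (in-degree 0): B
  process B: level=0
    B->A: in-degree(A)=0, level(A)=1, enqueue
    B->D: in-degree(D)=1, level(D)>=1
  process A: level=1
    A->C: in-degree(C)=0, level(C)=2, enqueue
  process C: level=2
    C->D: in-degree(D)=0, level(D)=3, enqueue
  process D: level=3
All levels: A:1, B:0, C:2, D:3
level(A) = 1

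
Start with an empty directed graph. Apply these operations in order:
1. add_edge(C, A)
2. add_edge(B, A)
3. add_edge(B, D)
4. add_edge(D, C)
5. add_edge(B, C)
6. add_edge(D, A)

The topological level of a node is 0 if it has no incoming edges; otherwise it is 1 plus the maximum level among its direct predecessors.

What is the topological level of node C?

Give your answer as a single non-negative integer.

Op 1: add_edge(C, A). Edges now: 1
Op 2: add_edge(B, A). Edges now: 2
Op 3: add_edge(B, D). Edges now: 3
Op 4: add_edge(D, C). Edges now: 4
Op 5: add_edge(B, C). Edges now: 5
Op 6: add_edge(D, A). Edges now: 6
Compute levels (Kahn BFS):
  sources (in-degree 0): B
  process B: level=0
    B->A: in-degree(A)=2, level(A)>=1
    B->C: in-degree(C)=1, level(C)>=1
    B->D: in-degree(D)=0, level(D)=1, enqueue
  process D: level=1
    D->A: in-degree(A)=1, level(A)>=2
    D->C: in-degree(C)=0, level(C)=2, enqueue
  process C: level=2
    C->A: in-degree(A)=0, level(A)=3, enqueue
  process A: level=3
All levels: A:3, B:0, C:2, D:1
level(C) = 2

Answer: 2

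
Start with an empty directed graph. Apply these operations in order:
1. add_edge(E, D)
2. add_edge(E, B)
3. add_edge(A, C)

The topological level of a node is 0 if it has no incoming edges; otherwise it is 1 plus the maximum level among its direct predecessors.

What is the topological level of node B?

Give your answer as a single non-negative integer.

Op 1: add_edge(E, D). Edges now: 1
Op 2: add_edge(E, B). Edges now: 2
Op 3: add_edge(A, C). Edges now: 3
Compute levels (Kahn BFS):
  sources (in-degree 0): A, E
  process A: level=0
    A->C: in-degree(C)=0, level(C)=1, enqueue
  process E: level=0
    E->B: in-degree(B)=0, level(B)=1, enqueue
    E->D: in-degree(D)=0, level(D)=1, enqueue
  process C: level=1
  process B: level=1
  process D: level=1
All levels: A:0, B:1, C:1, D:1, E:0
level(B) = 1

Answer: 1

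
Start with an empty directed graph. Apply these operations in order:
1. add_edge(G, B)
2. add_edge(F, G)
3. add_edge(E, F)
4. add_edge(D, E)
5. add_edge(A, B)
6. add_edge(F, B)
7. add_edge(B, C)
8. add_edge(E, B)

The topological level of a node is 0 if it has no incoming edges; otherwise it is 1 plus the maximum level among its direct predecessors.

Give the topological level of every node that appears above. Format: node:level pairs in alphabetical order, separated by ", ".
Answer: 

Op 1: add_edge(G, B). Edges now: 1
Op 2: add_edge(F, G). Edges now: 2
Op 3: add_edge(E, F). Edges now: 3
Op 4: add_edge(D, E). Edges now: 4
Op 5: add_edge(A, B). Edges now: 5
Op 6: add_edge(F, B). Edges now: 6
Op 7: add_edge(B, C). Edges now: 7
Op 8: add_edge(E, B). Edges now: 8
Compute levels (Kahn BFS):
  sources (in-degree 0): A, D
  process A: level=0
    A->B: in-degree(B)=3, level(B)>=1
  process D: level=0
    D->E: in-degree(E)=0, level(E)=1, enqueue
  process E: level=1
    E->B: in-degree(B)=2, level(B)>=2
    E->F: in-degree(F)=0, level(F)=2, enqueue
  process F: level=2
    F->B: in-degree(B)=1, level(B)>=3
    F->G: in-degree(G)=0, level(G)=3, enqueue
  process G: level=3
    G->B: in-degree(B)=0, level(B)=4, enqueue
  process B: level=4
    B->C: in-degree(C)=0, level(C)=5, enqueue
  process C: level=5
All levels: A:0, B:4, C:5, D:0, E:1, F:2, G:3

Answer: A:0, B:4, C:5, D:0, E:1, F:2, G:3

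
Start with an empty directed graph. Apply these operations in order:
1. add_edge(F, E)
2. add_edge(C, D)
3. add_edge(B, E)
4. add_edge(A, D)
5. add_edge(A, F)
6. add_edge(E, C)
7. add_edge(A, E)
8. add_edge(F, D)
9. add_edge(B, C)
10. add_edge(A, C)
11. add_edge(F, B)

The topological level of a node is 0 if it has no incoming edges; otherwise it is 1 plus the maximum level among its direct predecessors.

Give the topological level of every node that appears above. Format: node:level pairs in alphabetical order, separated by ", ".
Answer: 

Answer: A:0, B:2, C:4, D:5, E:3, F:1

Derivation:
Op 1: add_edge(F, E). Edges now: 1
Op 2: add_edge(C, D). Edges now: 2
Op 3: add_edge(B, E). Edges now: 3
Op 4: add_edge(A, D). Edges now: 4
Op 5: add_edge(A, F). Edges now: 5
Op 6: add_edge(E, C). Edges now: 6
Op 7: add_edge(A, E). Edges now: 7
Op 8: add_edge(F, D). Edges now: 8
Op 9: add_edge(B, C). Edges now: 9
Op 10: add_edge(A, C). Edges now: 10
Op 11: add_edge(F, B). Edges now: 11
Compute levels (Kahn BFS):
  sources (in-degree 0): A
  process A: level=0
    A->C: in-degree(C)=2, level(C)>=1
    A->D: in-degree(D)=2, level(D)>=1
    A->E: in-degree(E)=2, level(E)>=1
    A->F: in-degree(F)=0, level(F)=1, enqueue
  process F: level=1
    F->B: in-degree(B)=0, level(B)=2, enqueue
    F->D: in-degree(D)=1, level(D)>=2
    F->E: in-degree(E)=1, level(E)>=2
  process B: level=2
    B->C: in-degree(C)=1, level(C)>=3
    B->E: in-degree(E)=0, level(E)=3, enqueue
  process E: level=3
    E->C: in-degree(C)=0, level(C)=4, enqueue
  process C: level=4
    C->D: in-degree(D)=0, level(D)=5, enqueue
  process D: level=5
All levels: A:0, B:2, C:4, D:5, E:3, F:1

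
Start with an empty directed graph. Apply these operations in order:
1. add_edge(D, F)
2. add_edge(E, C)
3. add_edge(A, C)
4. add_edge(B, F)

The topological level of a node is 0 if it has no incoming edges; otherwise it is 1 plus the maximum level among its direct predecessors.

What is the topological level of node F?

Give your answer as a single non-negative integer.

Op 1: add_edge(D, F). Edges now: 1
Op 2: add_edge(E, C). Edges now: 2
Op 3: add_edge(A, C). Edges now: 3
Op 4: add_edge(B, F). Edges now: 4
Compute levels (Kahn BFS):
  sources (in-degree 0): A, B, D, E
  process A: level=0
    A->C: in-degree(C)=1, level(C)>=1
  process B: level=0
    B->F: in-degree(F)=1, level(F)>=1
  process D: level=0
    D->F: in-degree(F)=0, level(F)=1, enqueue
  process E: level=0
    E->C: in-degree(C)=0, level(C)=1, enqueue
  process F: level=1
  process C: level=1
All levels: A:0, B:0, C:1, D:0, E:0, F:1
level(F) = 1

Answer: 1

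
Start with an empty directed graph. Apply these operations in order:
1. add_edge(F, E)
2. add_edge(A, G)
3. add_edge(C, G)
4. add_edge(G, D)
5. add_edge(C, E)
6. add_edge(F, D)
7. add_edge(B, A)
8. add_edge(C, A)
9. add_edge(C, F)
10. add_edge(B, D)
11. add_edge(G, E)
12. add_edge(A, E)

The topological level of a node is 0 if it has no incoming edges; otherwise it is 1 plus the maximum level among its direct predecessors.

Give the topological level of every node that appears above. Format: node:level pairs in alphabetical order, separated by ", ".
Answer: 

Answer: A:1, B:0, C:0, D:3, E:3, F:1, G:2

Derivation:
Op 1: add_edge(F, E). Edges now: 1
Op 2: add_edge(A, G). Edges now: 2
Op 3: add_edge(C, G). Edges now: 3
Op 4: add_edge(G, D). Edges now: 4
Op 5: add_edge(C, E). Edges now: 5
Op 6: add_edge(F, D). Edges now: 6
Op 7: add_edge(B, A). Edges now: 7
Op 8: add_edge(C, A). Edges now: 8
Op 9: add_edge(C, F). Edges now: 9
Op 10: add_edge(B, D). Edges now: 10
Op 11: add_edge(G, E). Edges now: 11
Op 12: add_edge(A, E). Edges now: 12
Compute levels (Kahn BFS):
  sources (in-degree 0): B, C
  process B: level=0
    B->A: in-degree(A)=1, level(A)>=1
    B->D: in-degree(D)=2, level(D)>=1
  process C: level=0
    C->A: in-degree(A)=0, level(A)=1, enqueue
    C->E: in-degree(E)=3, level(E)>=1
    C->F: in-degree(F)=0, level(F)=1, enqueue
    C->G: in-degree(G)=1, level(G)>=1
  process A: level=1
    A->E: in-degree(E)=2, level(E)>=2
    A->G: in-degree(G)=0, level(G)=2, enqueue
  process F: level=1
    F->D: in-degree(D)=1, level(D)>=2
    F->E: in-degree(E)=1, level(E)>=2
  process G: level=2
    G->D: in-degree(D)=0, level(D)=3, enqueue
    G->E: in-degree(E)=0, level(E)=3, enqueue
  process D: level=3
  process E: level=3
All levels: A:1, B:0, C:0, D:3, E:3, F:1, G:2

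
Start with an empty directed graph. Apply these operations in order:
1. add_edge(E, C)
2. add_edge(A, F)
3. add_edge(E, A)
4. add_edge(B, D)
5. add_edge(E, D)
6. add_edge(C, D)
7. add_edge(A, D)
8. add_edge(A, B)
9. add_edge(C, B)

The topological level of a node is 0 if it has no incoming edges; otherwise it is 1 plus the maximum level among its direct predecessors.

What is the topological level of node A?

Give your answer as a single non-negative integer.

Answer: 1

Derivation:
Op 1: add_edge(E, C). Edges now: 1
Op 2: add_edge(A, F). Edges now: 2
Op 3: add_edge(E, A). Edges now: 3
Op 4: add_edge(B, D). Edges now: 4
Op 5: add_edge(E, D). Edges now: 5
Op 6: add_edge(C, D). Edges now: 6
Op 7: add_edge(A, D). Edges now: 7
Op 8: add_edge(A, B). Edges now: 8
Op 9: add_edge(C, B). Edges now: 9
Compute levels (Kahn BFS):
  sources (in-degree 0): E
  process E: level=0
    E->A: in-degree(A)=0, level(A)=1, enqueue
    E->C: in-degree(C)=0, level(C)=1, enqueue
    E->D: in-degree(D)=3, level(D)>=1
  process A: level=1
    A->B: in-degree(B)=1, level(B)>=2
    A->D: in-degree(D)=2, level(D)>=2
    A->F: in-degree(F)=0, level(F)=2, enqueue
  process C: level=1
    C->B: in-degree(B)=0, level(B)=2, enqueue
    C->D: in-degree(D)=1, level(D)>=2
  process F: level=2
  process B: level=2
    B->D: in-degree(D)=0, level(D)=3, enqueue
  process D: level=3
All levels: A:1, B:2, C:1, D:3, E:0, F:2
level(A) = 1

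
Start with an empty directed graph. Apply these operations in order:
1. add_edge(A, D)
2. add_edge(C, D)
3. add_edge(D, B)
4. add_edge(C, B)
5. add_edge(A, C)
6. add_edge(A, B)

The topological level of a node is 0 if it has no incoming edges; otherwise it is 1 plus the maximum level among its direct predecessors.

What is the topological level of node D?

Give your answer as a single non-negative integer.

Answer: 2

Derivation:
Op 1: add_edge(A, D). Edges now: 1
Op 2: add_edge(C, D). Edges now: 2
Op 3: add_edge(D, B). Edges now: 3
Op 4: add_edge(C, B). Edges now: 4
Op 5: add_edge(A, C). Edges now: 5
Op 6: add_edge(A, B). Edges now: 6
Compute levels (Kahn BFS):
  sources (in-degree 0): A
  process A: level=0
    A->B: in-degree(B)=2, level(B)>=1
    A->C: in-degree(C)=0, level(C)=1, enqueue
    A->D: in-degree(D)=1, level(D)>=1
  process C: level=1
    C->B: in-degree(B)=1, level(B)>=2
    C->D: in-degree(D)=0, level(D)=2, enqueue
  process D: level=2
    D->B: in-degree(B)=0, level(B)=3, enqueue
  process B: level=3
All levels: A:0, B:3, C:1, D:2
level(D) = 2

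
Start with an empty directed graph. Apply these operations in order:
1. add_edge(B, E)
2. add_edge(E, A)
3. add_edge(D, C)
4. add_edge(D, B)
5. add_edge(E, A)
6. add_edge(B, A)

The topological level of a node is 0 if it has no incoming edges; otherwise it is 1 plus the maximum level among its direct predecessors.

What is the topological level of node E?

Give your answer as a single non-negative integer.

Answer: 2

Derivation:
Op 1: add_edge(B, E). Edges now: 1
Op 2: add_edge(E, A). Edges now: 2
Op 3: add_edge(D, C). Edges now: 3
Op 4: add_edge(D, B). Edges now: 4
Op 5: add_edge(E, A) (duplicate, no change). Edges now: 4
Op 6: add_edge(B, A). Edges now: 5
Compute levels (Kahn BFS):
  sources (in-degree 0): D
  process D: level=0
    D->B: in-degree(B)=0, level(B)=1, enqueue
    D->C: in-degree(C)=0, level(C)=1, enqueue
  process B: level=1
    B->A: in-degree(A)=1, level(A)>=2
    B->E: in-degree(E)=0, level(E)=2, enqueue
  process C: level=1
  process E: level=2
    E->A: in-degree(A)=0, level(A)=3, enqueue
  process A: level=3
All levels: A:3, B:1, C:1, D:0, E:2
level(E) = 2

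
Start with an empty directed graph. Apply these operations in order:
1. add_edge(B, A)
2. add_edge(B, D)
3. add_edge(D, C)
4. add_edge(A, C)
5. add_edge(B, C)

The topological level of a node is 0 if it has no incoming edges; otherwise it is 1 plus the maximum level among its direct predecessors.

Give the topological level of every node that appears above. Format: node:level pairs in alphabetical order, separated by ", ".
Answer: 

Answer: A:1, B:0, C:2, D:1

Derivation:
Op 1: add_edge(B, A). Edges now: 1
Op 2: add_edge(B, D). Edges now: 2
Op 3: add_edge(D, C). Edges now: 3
Op 4: add_edge(A, C). Edges now: 4
Op 5: add_edge(B, C). Edges now: 5
Compute levels (Kahn BFS):
  sources (in-degree 0): B
  process B: level=0
    B->A: in-degree(A)=0, level(A)=1, enqueue
    B->C: in-degree(C)=2, level(C)>=1
    B->D: in-degree(D)=0, level(D)=1, enqueue
  process A: level=1
    A->C: in-degree(C)=1, level(C)>=2
  process D: level=1
    D->C: in-degree(C)=0, level(C)=2, enqueue
  process C: level=2
All levels: A:1, B:0, C:2, D:1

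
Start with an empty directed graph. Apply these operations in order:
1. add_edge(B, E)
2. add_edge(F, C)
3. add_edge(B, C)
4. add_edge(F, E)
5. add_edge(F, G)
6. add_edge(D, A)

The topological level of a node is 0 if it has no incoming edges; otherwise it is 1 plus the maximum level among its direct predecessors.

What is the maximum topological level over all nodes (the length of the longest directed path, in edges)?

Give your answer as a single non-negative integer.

Answer: 1

Derivation:
Op 1: add_edge(B, E). Edges now: 1
Op 2: add_edge(F, C). Edges now: 2
Op 3: add_edge(B, C). Edges now: 3
Op 4: add_edge(F, E). Edges now: 4
Op 5: add_edge(F, G). Edges now: 5
Op 6: add_edge(D, A). Edges now: 6
Compute levels (Kahn BFS):
  sources (in-degree 0): B, D, F
  process B: level=0
    B->C: in-degree(C)=1, level(C)>=1
    B->E: in-degree(E)=1, level(E)>=1
  process D: level=0
    D->A: in-degree(A)=0, level(A)=1, enqueue
  process F: level=0
    F->C: in-degree(C)=0, level(C)=1, enqueue
    F->E: in-degree(E)=0, level(E)=1, enqueue
    F->G: in-degree(G)=0, level(G)=1, enqueue
  process A: level=1
  process C: level=1
  process E: level=1
  process G: level=1
All levels: A:1, B:0, C:1, D:0, E:1, F:0, G:1
max level = 1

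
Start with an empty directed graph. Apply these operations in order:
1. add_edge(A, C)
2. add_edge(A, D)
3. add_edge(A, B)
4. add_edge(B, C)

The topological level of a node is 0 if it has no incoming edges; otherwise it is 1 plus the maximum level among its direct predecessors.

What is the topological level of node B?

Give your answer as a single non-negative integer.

Op 1: add_edge(A, C). Edges now: 1
Op 2: add_edge(A, D). Edges now: 2
Op 3: add_edge(A, B). Edges now: 3
Op 4: add_edge(B, C). Edges now: 4
Compute levels (Kahn BFS):
  sources (in-degree 0): A
  process A: level=0
    A->B: in-degree(B)=0, level(B)=1, enqueue
    A->C: in-degree(C)=1, level(C)>=1
    A->D: in-degree(D)=0, level(D)=1, enqueue
  process B: level=1
    B->C: in-degree(C)=0, level(C)=2, enqueue
  process D: level=1
  process C: level=2
All levels: A:0, B:1, C:2, D:1
level(B) = 1

Answer: 1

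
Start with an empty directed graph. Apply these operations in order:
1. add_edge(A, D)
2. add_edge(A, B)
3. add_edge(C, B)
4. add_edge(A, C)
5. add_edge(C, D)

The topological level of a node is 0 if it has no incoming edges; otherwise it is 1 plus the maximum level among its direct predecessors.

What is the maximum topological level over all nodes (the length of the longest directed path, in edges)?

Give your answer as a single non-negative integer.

Answer: 2

Derivation:
Op 1: add_edge(A, D). Edges now: 1
Op 2: add_edge(A, B). Edges now: 2
Op 3: add_edge(C, B). Edges now: 3
Op 4: add_edge(A, C). Edges now: 4
Op 5: add_edge(C, D). Edges now: 5
Compute levels (Kahn BFS):
  sources (in-degree 0): A
  process A: level=0
    A->B: in-degree(B)=1, level(B)>=1
    A->C: in-degree(C)=0, level(C)=1, enqueue
    A->D: in-degree(D)=1, level(D)>=1
  process C: level=1
    C->B: in-degree(B)=0, level(B)=2, enqueue
    C->D: in-degree(D)=0, level(D)=2, enqueue
  process B: level=2
  process D: level=2
All levels: A:0, B:2, C:1, D:2
max level = 2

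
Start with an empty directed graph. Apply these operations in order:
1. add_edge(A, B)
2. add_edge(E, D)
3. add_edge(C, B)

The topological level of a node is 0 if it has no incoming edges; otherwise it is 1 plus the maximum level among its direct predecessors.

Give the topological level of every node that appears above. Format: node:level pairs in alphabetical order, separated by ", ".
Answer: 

Answer: A:0, B:1, C:0, D:1, E:0

Derivation:
Op 1: add_edge(A, B). Edges now: 1
Op 2: add_edge(E, D). Edges now: 2
Op 3: add_edge(C, B). Edges now: 3
Compute levels (Kahn BFS):
  sources (in-degree 0): A, C, E
  process A: level=0
    A->B: in-degree(B)=1, level(B)>=1
  process C: level=0
    C->B: in-degree(B)=0, level(B)=1, enqueue
  process E: level=0
    E->D: in-degree(D)=0, level(D)=1, enqueue
  process B: level=1
  process D: level=1
All levels: A:0, B:1, C:0, D:1, E:0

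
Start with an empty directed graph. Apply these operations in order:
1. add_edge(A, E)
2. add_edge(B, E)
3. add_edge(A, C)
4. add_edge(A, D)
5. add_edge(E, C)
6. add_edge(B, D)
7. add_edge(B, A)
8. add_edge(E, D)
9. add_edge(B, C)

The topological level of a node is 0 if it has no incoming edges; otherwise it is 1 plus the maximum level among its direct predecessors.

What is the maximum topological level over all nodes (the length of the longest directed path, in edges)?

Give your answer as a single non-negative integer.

Op 1: add_edge(A, E). Edges now: 1
Op 2: add_edge(B, E). Edges now: 2
Op 3: add_edge(A, C). Edges now: 3
Op 4: add_edge(A, D). Edges now: 4
Op 5: add_edge(E, C). Edges now: 5
Op 6: add_edge(B, D). Edges now: 6
Op 7: add_edge(B, A). Edges now: 7
Op 8: add_edge(E, D). Edges now: 8
Op 9: add_edge(B, C). Edges now: 9
Compute levels (Kahn BFS):
  sources (in-degree 0): B
  process B: level=0
    B->A: in-degree(A)=0, level(A)=1, enqueue
    B->C: in-degree(C)=2, level(C)>=1
    B->D: in-degree(D)=2, level(D)>=1
    B->E: in-degree(E)=1, level(E)>=1
  process A: level=1
    A->C: in-degree(C)=1, level(C)>=2
    A->D: in-degree(D)=1, level(D)>=2
    A->E: in-degree(E)=0, level(E)=2, enqueue
  process E: level=2
    E->C: in-degree(C)=0, level(C)=3, enqueue
    E->D: in-degree(D)=0, level(D)=3, enqueue
  process C: level=3
  process D: level=3
All levels: A:1, B:0, C:3, D:3, E:2
max level = 3

Answer: 3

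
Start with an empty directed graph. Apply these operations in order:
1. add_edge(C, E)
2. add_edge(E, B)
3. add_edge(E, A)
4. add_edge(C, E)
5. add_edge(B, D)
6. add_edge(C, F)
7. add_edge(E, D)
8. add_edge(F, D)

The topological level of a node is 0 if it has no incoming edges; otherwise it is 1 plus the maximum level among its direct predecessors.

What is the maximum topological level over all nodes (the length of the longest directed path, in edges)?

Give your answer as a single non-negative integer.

Op 1: add_edge(C, E). Edges now: 1
Op 2: add_edge(E, B). Edges now: 2
Op 3: add_edge(E, A). Edges now: 3
Op 4: add_edge(C, E) (duplicate, no change). Edges now: 3
Op 5: add_edge(B, D). Edges now: 4
Op 6: add_edge(C, F). Edges now: 5
Op 7: add_edge(E, D). Edges now: 6
Op 8: add_edge(F, D). Edges now: 7
Compute levels (Kahn BFS):
  sources (in-degree 0): C
  process C: level=0
    C->E: in-degree(E)=0, level(E)=1, enqueue
    C->F: in-degree(F)=0, level(F)=1, enqueue
  process E: level=1
    E->A: in-degree(A)=0, level(A)=2, enqueue
    E->B: in-degree(B)=0, level(B)=2, enqueue
    E->D: in-degree(D)=2, level(D)>=2
  process F: level=1
    F->D: in-degree(D)=1, level(D)>=2
  process A: level=2
  process B: level=2
    B->D: in-degree(D)=0, level(D)=3, enqueue
  process D: level=3
All levels: A:2, B:2, C:0, D:3, E:1, F:1
max level = 3

Answer: 3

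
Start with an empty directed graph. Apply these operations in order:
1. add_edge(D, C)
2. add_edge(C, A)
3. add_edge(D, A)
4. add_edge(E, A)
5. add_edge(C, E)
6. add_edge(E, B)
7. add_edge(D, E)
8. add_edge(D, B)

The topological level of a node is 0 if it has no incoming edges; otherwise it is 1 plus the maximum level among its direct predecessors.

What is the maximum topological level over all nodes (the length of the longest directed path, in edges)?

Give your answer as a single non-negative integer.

Answer: 3

Derivation:
Op 1: add_edge(D, C). Edges now: 1
Op 2: add_edge(C, A). Edges now: 2
Op 3: add_edge(D, A). Edges now: 3
Op 4: add_edge(E, A). Edges now: 4
Op 5: add_edge(C, E). Edges now: 5
Op 6: add_edge(E, B). Edges now: 6
Op 7: add_edge(D, E). Edges now: 7
Op 8: add_edge(D, B). Edges now: 8
Compute levels (Kahn BFS):
  sources (in-degree 0): D
  process D: level=0
    D->A: in-degree(A)=2, level(A)>=1
    D->B: in-degree(B)=1, level(B)>=1
    D->C: in-degree(C)=0, level(C)=1, enqueue
    D->E: in-degree(E)=1, level(E)>=1
  process C: level=1
    C->A: in-degree(A)=1, level(A)>=2
    C->E: in-degree(E)=0, level(E)=2, enqueue
  process E: level=2
    E->A: in-degree(A)=0, level(A)=3, enqueue
    E->B: in-degree(B)=0, level(B)=3, enqueue
  process A: level=3
  process B: level=3
All levels: A:3, B:3, C:1, D:0, E:2
max level = 3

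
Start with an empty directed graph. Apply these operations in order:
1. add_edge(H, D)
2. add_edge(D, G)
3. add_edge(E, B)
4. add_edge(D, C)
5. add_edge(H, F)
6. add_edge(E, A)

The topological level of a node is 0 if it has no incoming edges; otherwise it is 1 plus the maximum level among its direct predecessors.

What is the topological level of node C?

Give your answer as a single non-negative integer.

Answer: 2

Derivation:
Op 1: add_edge(H, D). Edges now: 1
Op 2: add_edge(D, G). Edges now: 2
Op 3: add_edge(E, B). Edges now: 3
Op 4: add_edge(D, C). Edges now: 4
Op 5: add_edge(H, F). Edges now: 5
Op 6: add_edge(E, A). Edges now: 6
Compute levels (Kahn BFS):
  sources (in-degree 0): E, H
  process E: level=0
    E->A: in-degree(A)=0, level(A)=1, enqueue
    E->B: in-degree(B)=0, level(B)=1, enqueue
  process H: level=0
    H->D: in-degree(D)=0, level(D)=1, enqueue
    H->F: in-degree(F)=0, level(F)=1, enqueue
  process A: level=1
  process B: level=1
  process D: level=1
    D->C: in-degree(C)=0, level(C)=2, enqueue
    D->G: in-degree(G)=0, level(G)=2, enqueue
  process F: level=1
  process C: level=2
  process G: level=2
All levels: A:1, B:1, C:2, D:1, E:0, F:1, G:2, H:0
level(C) = 2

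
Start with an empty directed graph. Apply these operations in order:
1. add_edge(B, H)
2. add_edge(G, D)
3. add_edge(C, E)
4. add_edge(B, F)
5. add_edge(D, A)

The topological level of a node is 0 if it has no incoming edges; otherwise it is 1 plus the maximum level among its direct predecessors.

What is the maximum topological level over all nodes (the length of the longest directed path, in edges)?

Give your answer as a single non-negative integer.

Answer: 2

Derivation:
Op 1: add_edge(B, H). Edges now: 1
Op 2: add_edge(G, D). Edges now: 2
Op 3: add_edge(C, E). Edges now: 3
Op 4: add_edge(B, F). Edges now: 4
Op 5: add_edge(D, A). Edges now: 5
Compute levels (Kahn BFS):
  sources (in-degree 0): B, C, G
  process B: level=0
    B->F: in-degree(F)=0, level(F)=1, enqueue
    B->H: in-degree(H)=0, level(H)=1, enqueue
  process C: level=0
    C->E: in-degree(E)=0, level(E)=1, enqueue
  process G: level=0
    G->D: in-degree(D)=0, level(D)=1, enqueue
  process F: level=1
  process H: level=1
  process E: level=1
  process D: level=1
    D->A: in-degree(A)=0, level(A)=2, enqueue
  process A: level=2
All levels: A:2, B:0, C:0, D:1, E:1, F:1, G:0, H:1
max level = 2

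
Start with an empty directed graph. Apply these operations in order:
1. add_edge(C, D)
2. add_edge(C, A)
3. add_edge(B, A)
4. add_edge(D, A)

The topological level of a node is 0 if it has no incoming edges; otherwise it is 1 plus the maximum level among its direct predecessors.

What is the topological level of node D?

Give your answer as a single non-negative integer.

Op 1: add_edge(C, D). Edges now: 1
Op 2: add_edge(C, A). Edges now: 2
Op 3: add_edge(B, A). Edges now: 3
Op 4: add_edge(D, A). Edges now: 4
Compute levels (Kahn BFS):
  sources (in-degree 0): B, C
  process B: level=0
    B->A: in-degree(A)=2, level(A)>=1
  process C: level=0
    C->A: in-degree(A)=1, level(A)>=1
    C->D: in-degree(D)=0, level(D)=1, enqueue
  process D: level=1
    D->A: in-degree(A)=0, level(A)=2, enqueue
  process A: level=2
All levels: A:2, B:0, C:0, D:1
level(D) = 1

Answer: 1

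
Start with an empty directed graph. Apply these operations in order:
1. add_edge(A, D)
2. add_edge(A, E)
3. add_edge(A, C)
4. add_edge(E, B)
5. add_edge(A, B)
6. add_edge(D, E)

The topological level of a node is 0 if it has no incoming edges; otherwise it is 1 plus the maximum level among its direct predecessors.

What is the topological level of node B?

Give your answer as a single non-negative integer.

Answer: 3

Derivation:
Op 1: add_edge(A, D). Edges now: 1
Op 2: add_edge(A, E). Edges now: 2
Op 3: add_edge(A, C). Edges now: 3
Op 4: add_edge(E, B). Edges now: 4
Op 5: add_edge(A, B). Edges now: 5
Op 6: add_edge(D, E). Edges now: 6
Compute levels (Kahn BFS):
  sources (in-degree 0): A
  process A: level=0
    A->B: in-degree(B)=1, level(B)>=1
    A->C: in-degree(C)=0, level(C)=1, enqueue
    A->D: in-degree(D)=0, level(D)=1, enqueue
    A->E: in-degree(E)=1, level(E)>=1
  process C: level=1
  process D: level=1
    D->E: in-degree(E)=0, level(E)=2, enqueue
  process E: level=2
    E->B: in-degree(B)=0, level(B)=3, enqueue
  process B: level=3
All levels: A:0, B:3, C:1, D:1, E:2
level(B) = 3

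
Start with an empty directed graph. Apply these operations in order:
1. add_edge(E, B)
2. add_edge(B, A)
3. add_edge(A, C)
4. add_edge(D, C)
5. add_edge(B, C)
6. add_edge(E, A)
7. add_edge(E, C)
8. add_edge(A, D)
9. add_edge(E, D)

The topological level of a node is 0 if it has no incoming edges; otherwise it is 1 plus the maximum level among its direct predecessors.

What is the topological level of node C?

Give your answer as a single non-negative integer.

Op 1: add_edge(E, B). Edges now: 1
Op 2: add_edge(B, A). Edges now: 2
Op 3: add_edge(A, C). Edges now: 3
Op 4: add_edge(D, C). Edges now: 4
Op 5: add_edge(B, C). Edges now: 5
Op 6: add_edge(E, A). Edges now: 6
Op 7: add_edge(E, C). Edges now: 7
Op 8: add_edge(A, D). Edges now: 8
Op 9: add_edge(E, D). Edges now: 9
Compute levels (Kahn BFS):
  sources (in-degree 0): E
  process E: level=0
    E->A: in-degree(A)=1, level(A)>=1
    E->B: in-degree(B)=0, level(B)=1, enqueue
    E->C: in-degree(C)=3, level(C)>=1
    E->D: in-degree(D)=1, level(D)>=1
  process B: level=1
    B->A: in-degree(A)=0, level(A)=2, enqueue
    B->C: in-degree(C)=2, level(C)>=2
  process A: level=2
    A->C: in-degree(C)=1, level(C)>=3
    A->D: in-degree(D)=0, level(D)=3, enqueue
  process D: level=3
    D->C: in-degree(C)=0, level(C)=4, enqueue
  process C: level=4
All levels: A:2, B:1, C:4, D:3, E:0
level(C) = 4

Answer: 4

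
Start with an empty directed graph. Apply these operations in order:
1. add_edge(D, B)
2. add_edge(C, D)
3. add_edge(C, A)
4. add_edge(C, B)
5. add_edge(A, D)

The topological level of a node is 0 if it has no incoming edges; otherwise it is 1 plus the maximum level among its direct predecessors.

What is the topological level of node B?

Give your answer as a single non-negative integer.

Op 1: add_edge(D, B). Edges now: 1
Op 2: add_edge(C, D). Edges now: 2
Op 3: add_edge(C, A). Edges now: 3
Op 4: add_edge(C, B). Edges now: 4
Op 5: add_edge(A, D). Edges now: 5
Compute levels (Kahn BFS):
  sources (in-degree 0): C
  process C: level=0
    C->A: in-degree(A)=0, level(A)=1, enqueue
    C->B: in-degree(B)=1, level(B)>=1
    C->D: in-degree(D)=1, level(D)>=1
  process A: level=1
    A->D: in-degree(D)=0, level(D)=2, enqueue
  process D: level=2
    D->B: in-degree(B)=0, level(B)=3, enqueue
  process B: level=3
All levels: A:1, B:3, C:0, D:2
level(B) = 3

Answer: 3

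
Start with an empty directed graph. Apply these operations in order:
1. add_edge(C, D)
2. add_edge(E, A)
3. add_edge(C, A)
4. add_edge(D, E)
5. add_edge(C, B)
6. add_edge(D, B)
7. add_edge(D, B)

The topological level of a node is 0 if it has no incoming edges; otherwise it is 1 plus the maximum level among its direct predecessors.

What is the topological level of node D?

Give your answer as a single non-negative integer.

Op 1: add_edge(C, D). Edges now: 1
Op 2: add_edge(E, A). Edges now: 2
Op 3: add_edge(C, A). Edges now: 3
Op 4: add_edge(D, E). Edges now: 4
Op 5: add_edge(C, B). Edges now: 5
Op 6: add_edge(D, B). Edges now: 6
Op 7: add_edge(D, B) (duplicate, no change). Edges now: 6
Compute levels (Kahn BFS):
  sources (in-degree 0): C
  process C: level=0
    C->A: in-degree(A)=1, level(A)>=1
    C->B: in-degree(B)=1, level(B)>=1
    C->D: in-degree(D)=0, level(D)=1, enqueue
  process D: level=1
    D->B: in-degree(B)=0, level(B)=2, enqueue
    D->E: in-degree(E)=0, level(E)=2, enqueue
  process B: level=2
  process E: level=2
    E->A: in-degree(A)=0, level(A)=3, enqueue
  process A: level=3
All levels: A:3, B:2, C:0, D:1, E:2
level(D) = 1

Answer: 1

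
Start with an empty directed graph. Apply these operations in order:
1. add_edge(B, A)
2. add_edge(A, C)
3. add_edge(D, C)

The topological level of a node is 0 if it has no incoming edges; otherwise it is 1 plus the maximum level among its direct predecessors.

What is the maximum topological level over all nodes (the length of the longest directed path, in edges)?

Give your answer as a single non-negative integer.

Answer: 2

Derivation:
Op 1: add_edge(B, A). Edges now: 1
Op 2: add_edge(A, C). Edges now: 2
Op 3: add_edge(D, C). Edges now: 3
Compute levels (Kahn BFS):
  sources (in-degree 0): B, D
  process B: level=0
    B->A: in-degree(A)=0, level(A)=1, enqueue
  process D: level=0
    D->C: in-degree(C)=1, level(C)>=1
  process A: level=1
    A->C: in-degree(C)=0, level(C)=2, enqueue
  process C: level=2
All levels: A:1, B:0, C:2, D:0
max level = 2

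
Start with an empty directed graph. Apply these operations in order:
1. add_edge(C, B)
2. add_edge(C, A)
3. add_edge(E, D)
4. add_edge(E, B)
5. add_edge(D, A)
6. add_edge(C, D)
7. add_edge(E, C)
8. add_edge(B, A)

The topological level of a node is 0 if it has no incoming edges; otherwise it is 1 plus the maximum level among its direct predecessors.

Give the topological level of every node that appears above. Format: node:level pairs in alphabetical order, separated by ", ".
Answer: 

Answer: A:3, B:2, C:1, D:2, E:0

Derivation:
Op 1: add_edge(C, B). Edges now: 1
Op 2: add_edge(C, A). Edges now: 2
Op 3: add_edge(E, D). Edges now: 3
Op 4: add_edge(E, B). Edges now: 4
Op 5: add_edge(D, A). Edges now: 5
Op 6: add_edge(C, D). Edges now: 6
Op 7: add_edge(E, C). Edges now: 7
Op 8: add_edge(B, A). Edges now: 8
Compute levels (Kahn BFS):
  sources (in-degree 0): E
  process E: level=0
    E->B: in-degree(B)=1, level(B)>=1
    E->C: in-degree(C)=0, level(C)=1, enqueue
    E->D: in-degree(D)=1, level(D)>=1
  process C: level=1
    C->A: in-degree(A)=2, level(A)>=2
    C->B: in-degree(B)=0, level(B)=2, enqueue
    C->D: in-degree(D)=0, level(D)=2, enqueue
  process B: level=2
    B->A: in-degree(A)=1, level(A)>=3
  process D: level=2
    D->A: in-degree(A)=0, level(A)=3, enqueue
  process A: level=3
All levels: A:3, B:2, C:1, D:2, E:0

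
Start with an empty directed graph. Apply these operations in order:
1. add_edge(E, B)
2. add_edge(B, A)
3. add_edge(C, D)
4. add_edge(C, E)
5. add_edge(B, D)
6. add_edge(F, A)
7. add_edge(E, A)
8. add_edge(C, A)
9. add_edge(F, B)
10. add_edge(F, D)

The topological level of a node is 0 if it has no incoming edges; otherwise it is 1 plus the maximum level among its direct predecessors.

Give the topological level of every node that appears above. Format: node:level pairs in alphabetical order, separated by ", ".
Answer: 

Answer: A:3, B:2, C:0, D:3, E:1, F:0

Derivation:
Op 1: add_edge(E, B). Edges now: 1
Op 2: add_edge(B, A). Edges now: 2
Op 3: add_edge(C, D). Edges now: 3
Op 4: add_edge(C, E). Edges now: 4
Op 5: add_edge(B, D). Edges now: 5
Op 6: add_edge(F, A). Edges now: 6
Op 7: add_edge(E, A). Edges now: 7
Op 8: add_edge(C, A). Edges now: 8
Op 9: add_edge(F, B). Edges now: 9
Op 10: add_edge(F, D). Edges now: 10
Compute levels (Kahn BFS):
  sources (in-degree 0): C, F
  process C: level=0
    C->A: in-degree(A)=3, level(A)>=1
    C->D: in-degree(D)=2, level(D)>=1
    C->E: in-degree(E)=0, level(E)=1, enqueue
  process F: level=0
    F->A: in-degree(A)=2, level(A)>=1
    F->B: in-degree(B)=1, level(B)>=1
    F->D: in-degree(D)=1, level(D)>=1
  process E: level=1
    E->A: in-degree(A)=1, level(A)>=2
    E->B: in-degree(B)=0, level(B)=2, enqueue
  process B: level=2
    B->A: in-degree(A)=0, level(A)=3, enqueue
    B->D: in-degree(D)=0, level(D)=3, enqueue
  process A: level=3
  process D: level=3
All levels: A:3, B:2, C:0, D:3, E:1, F:0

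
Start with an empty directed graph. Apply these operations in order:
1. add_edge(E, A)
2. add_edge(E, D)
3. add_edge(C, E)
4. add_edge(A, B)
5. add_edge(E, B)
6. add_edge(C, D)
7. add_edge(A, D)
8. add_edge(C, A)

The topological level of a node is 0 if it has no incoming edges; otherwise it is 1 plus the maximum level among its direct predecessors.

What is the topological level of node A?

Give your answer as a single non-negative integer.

Op 1: add_edge(E, A). Edges now: 1
Op 2: add_edge(E, D). Edges now: 2
Op 3: add_edge(C, E). Edges now: 3
Op 4: add_edge(A, B). Edges now: 4
Op 5: add_edge(E, B). Edges now: 5
Op 6: add_edge(C, D). Edges now: 6
Op 7: add_edge(A, D). Edges now: 7
Op 8: add_edge(C, A). Edges now: 8
Compute levels (Kahn BFS):
  sources (in-degree 0): C
  process C: level=0
    C->A: in-degree(A)=1, level(A)>=1
    C->D: in-degree(D)=2, level(D)>=1
    C->E: in-degree(E)=0, level(E)=1, enqueue
  process E: level=1
    E->A: in-degree(A)=0, level(A)=2, enqueue
    E->B: in-degree(B)=1, level(B)>=2
    E->D: in-degree(D)=1, level(D)>=2
  process A: level=2
    A->B: in-degree(B)=0, level(B)=3, enqueue
    A->D: in-degree(D)=0, level(D)=3, enqueue
  process B: level=3
  process D: level=3
All levels: A:2, B:3, C:0, D:3, E:1
level(A) = 2

Answer: 2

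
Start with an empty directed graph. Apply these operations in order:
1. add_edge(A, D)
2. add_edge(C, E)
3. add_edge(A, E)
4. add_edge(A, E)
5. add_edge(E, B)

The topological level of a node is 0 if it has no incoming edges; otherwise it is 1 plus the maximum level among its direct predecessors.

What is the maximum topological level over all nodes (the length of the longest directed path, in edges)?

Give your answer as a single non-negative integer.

Op 1: add_edge(A, D). Edges now: 1
Op 2: add_edge(C, E). Edges now: 2
Op 3: add_edge(A, E). Edges now: 3
Op 4: add_edge(A, E) (duplicate, no change). Edges now: 3
Op 5: add_edge(E, B). Edges now: 4
Compute levels (Kahn BFS):
  sources (in-degree 0): A, C
  process A: level=0
    A->D: in-degree(D)=0, level(D)=1, enqueue
    A->E: in-degree(E)=1, level(E)>=1
  process C: level=0
    C->E: in-degree(E)=0, level(E)=1, enqueue
  process D: level=1
  process E: level=1
    E->B: in-degree(B)=0, level(B)=2, enqueue
  process B: level=2
All levels: A:0, B:2, C:0, D:1, E:1
max level = 2

Answer: 2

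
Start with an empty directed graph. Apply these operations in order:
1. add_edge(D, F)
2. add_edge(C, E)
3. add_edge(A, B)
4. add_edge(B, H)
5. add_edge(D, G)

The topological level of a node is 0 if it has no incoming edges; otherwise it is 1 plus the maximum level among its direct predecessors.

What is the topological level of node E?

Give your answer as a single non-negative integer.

Op 1: add_edge(D, F). Edges now: 1
Op 2: add_edge(C, E). Edges now: 2
Op 3: add_edge(A, B). Edges now: 3
Op 4: add_edge(B, H). Edges now: 4
Op 5: add_edge(D, G). Edges now: 5
Compute levels (Kahn BFS):
  sources (in-degree 0): A, C, D
  process A: level=0
    A->B: in-degree(B)=0, level(B)=1, enqueue
  process C: level=0
    C->E: in-degree(E)=0, level(E)=1, enqueue
  process D: level=0
    D->F: in-degree(F)=0, level(F)=1, enqueue
    D->G: in-degree(G)=0, level(G)=1, enqueue
  process B: level=1
    B->H: in-degree(H)=0, level(H)=2, enqueue
  process E: level=1
  process F: level=1
  process G: level=1
  process H: level=2
All levels: A:0, B:1, C:0, D:0, E:1, F:1, G:1, H:2
level(E) = 1

Answer: 1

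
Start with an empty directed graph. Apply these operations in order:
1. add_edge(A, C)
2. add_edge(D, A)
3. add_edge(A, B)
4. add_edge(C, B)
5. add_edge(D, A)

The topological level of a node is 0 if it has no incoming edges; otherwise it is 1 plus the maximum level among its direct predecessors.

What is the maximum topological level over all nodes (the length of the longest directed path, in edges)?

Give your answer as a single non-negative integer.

Answer: 3

Derivation:
Op 1: add_edge(A, C). Edges now: 1
Op 2: add_edge(D, A). Edges now: 2
Op 3: add_edge(A, B). Edges now: 3
Op 4: add_edge(C, B). Edges now: 4
Op 5: add_edge(D, A) (duplicate, no change). Edges now: 4
Compute levels (Kahn BFS):
  sources (in-degree 0): D
  process D: level=0
    D->A: in-degree(A)=0, level(A)=1, enqueue
  process A: level=1
    A->B: in-degree(B)=1, level(B)>=2
    A->C: in-degree(C)=0, level(C)=2, enqueue
  process C: level=2
    C->B: in-degree(B)=0, level(B)=3, enqueue
  process B: level=3
All levels: A:1, B:3, C:2, D:0
max level = 3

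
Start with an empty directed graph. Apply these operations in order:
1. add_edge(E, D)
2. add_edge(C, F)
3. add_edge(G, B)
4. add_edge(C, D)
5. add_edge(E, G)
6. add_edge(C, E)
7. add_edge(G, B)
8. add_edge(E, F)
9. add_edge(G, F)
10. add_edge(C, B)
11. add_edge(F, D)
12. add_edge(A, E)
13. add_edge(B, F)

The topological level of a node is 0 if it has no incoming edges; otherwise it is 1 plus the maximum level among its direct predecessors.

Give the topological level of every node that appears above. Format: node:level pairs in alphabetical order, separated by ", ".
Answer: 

Answer: A:0, B:3, C:0, D:5, E:1, F:4, G:2

Derivation:
Op 1: add_edge(E, D). Edges now: 1
Op 2: add_edge(C, F). Edges now: 2
Op 3: add_edge(G, B). Edges now: 3
Op 4: add_edge(C, D). Edges now: 4
Op 5: add_edge(E, G). Edges now: 5
Op 6: add_edge(C, E). Edges now: 6
Op 7: add_edge(G, B) (duplicate, no change). Edges now: 6
Op 8: add_edge(E, F). Edges now: 7
Op 9: add_edge(G, F). Edges now: 8
Op 10: add_edge(C, B). Edges now: 9
Op 11: add_edge(F, D). Edges now: 10
Op 12: add_edge(A, E). Edges now: 11
Op 13: add_edge(B, F). Edges now: 12
Compute levels (Kahn BFS):
  sources (in-degree 0): A, C
  process A: level=0
    A->E: in-degree(E)=1, level(E)>=1
  process C: level=0
    C->B: in-degree(B)=1, level(B)>=1
    C->D: in-degree(D)=2, level(D)>=1
    C->E: in-degree(E)=0, level(E)=1, enqueue
    C->F: in-degree(F)=3, level(F)>=1
  process E: level=1
    E->D: in-degree(D)=1, level(D)>=2
    E->F: in-degree(F)=2, level(F)>=2
    E->G: in-degree(G)=0, level(G)=2, enqueue
  process G: level=2
    G->B: in-degree(B)=0, level(B)=3, enqueue
    G->F: in-degree(F)=1, level(F)>=3
  process B: level=3
    B->F: in-degree(F)=0, level(F)=4, enqueue
  process F: level=4
    F->D: in-degree(D)=0, level(D)=5, enqueue
  process D: level=5
All levels: A:0, B:3, C:0, D:5, E:1, F:4, G:2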